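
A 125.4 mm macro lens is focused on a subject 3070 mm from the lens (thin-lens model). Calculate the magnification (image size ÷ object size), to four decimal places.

0.0426×

Thin lens: 1/f = 1/dₒ + 1/dᵢ → 1/dᵢ = 1/125.4 − 1/3070 = 0.0076487 mm⁻¹, so dᵢ ≈ 130.7403 mm.
Magnification m = dᵢ/dₒ = 130.7403/3070 ≈ 0.04259.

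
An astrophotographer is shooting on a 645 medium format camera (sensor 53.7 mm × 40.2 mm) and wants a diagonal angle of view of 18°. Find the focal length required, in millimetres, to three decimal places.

Sensor diagonal = √(53.7² + 40.2²) = √4499.7300 ≈ 67.0800 mm.
From α = 2·arctan(d/2f) we get f = d / (2·tan(α/2)).
With d = 67.0800 mm and α/2 = 9°, tan(α/2) ≈ 0.15838, so f ≈ 67.0800 / 0.31677 ≈ 211.7633 mm.

211.763 mm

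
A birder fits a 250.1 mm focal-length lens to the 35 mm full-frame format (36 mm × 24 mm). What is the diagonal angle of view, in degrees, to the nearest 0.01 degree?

Sensor diagonal = √(36² + 24²) = √1872.0000 ≈ 43.2666 mm.
Angle of view α = 2·arctan(d/2f) with d = 43.2666 mm and f = 250.1 mm.
d/2f = 0.08650; arctan(0.08650) ≈ 4.9437°, so α ≈ 9.8874°.

9.89°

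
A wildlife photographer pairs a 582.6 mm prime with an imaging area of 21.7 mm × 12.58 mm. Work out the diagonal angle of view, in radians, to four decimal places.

0.0430 rad

Sensor diagonal = √(21.7² + 12.58²) = √629.1464 ≈ 25.0828 mm.
Angle of view α = 2·arctan(d/2f) with d = 25.0828 mm and f = 582.6 mm.
d/2f = 0.02153; arctan(0.02153) ≈ 0.0215 rad, so α ≈ 0.0430 rad.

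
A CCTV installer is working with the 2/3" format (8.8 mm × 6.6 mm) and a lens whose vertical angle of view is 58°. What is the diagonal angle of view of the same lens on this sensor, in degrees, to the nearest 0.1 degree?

From the vertical AOV: f = 6.6 / (2·tan(29°)) = 6.6 / 1.10862 ≈ 5.9534 mm.
Sensor diagonal = √(8.8² + 6.6²) = √121.0000 ≈ 11.0000 mm.
Diagonal AOV = 2·arctan(11.0000 / (2 × 5.9534)) = 2·arctan(0.92385) ≈ 85.4665°.

85.5°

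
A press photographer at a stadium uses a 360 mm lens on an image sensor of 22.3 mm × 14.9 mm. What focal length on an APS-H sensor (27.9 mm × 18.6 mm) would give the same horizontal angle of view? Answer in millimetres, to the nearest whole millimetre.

Equal angle of view means equal width/f ratio, so f₂ = f₁ · (width₂/width₁) = 360 × 27.9/22.3.
f₂ = 360 × 1.25112 ≈ 450.404 mm.

450 mm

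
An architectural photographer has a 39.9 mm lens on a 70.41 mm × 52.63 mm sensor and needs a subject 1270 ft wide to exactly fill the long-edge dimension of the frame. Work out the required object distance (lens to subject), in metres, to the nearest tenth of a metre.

219.4 m

W: 1270 ft × 304.8 mm/ft = 387095.99 mm.
Magnification m = w/W = dᵢ/dₒ; combined with 1/f = 1/dₒ + 1/dᵢ this gives dₒ = f·(1 + W/w).
dₒ = 39.9 mm × (1 + 387096/70.41) = 39.9 × 5498.7416 ≈ 219399.791 mm = 219.4 m.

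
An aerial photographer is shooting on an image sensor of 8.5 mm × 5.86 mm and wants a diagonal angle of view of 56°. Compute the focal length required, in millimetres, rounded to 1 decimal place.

Sensor diagonal = √(8.5² + 5.86²) = √106.5896 ≈ 10.3242 mm.
From α = 2·arctan(d/2f) we get f = d / (2·tan(α/2)).
With d = 10.3242 mm and α/2 = 28°, tan(α/2) ≈ 0.53171, so f ≈ 10.3242 / 1.06342 ≈ 9.7085 mm.

9.7 mm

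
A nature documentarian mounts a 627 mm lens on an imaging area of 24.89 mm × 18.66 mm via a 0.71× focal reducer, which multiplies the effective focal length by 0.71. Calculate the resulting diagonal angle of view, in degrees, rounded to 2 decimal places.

4.00°

Effective focal length f = 627 × 0.71 = 445.17 mm.
Sensor diagonal = √(24.89² + 18.66²) = √967.7077 ≈ 31.1080 mm.
α = 2·arctan(31.108 / (2 × 445.17)) = 2·arctan(0.03494) ≈ 4.0021°.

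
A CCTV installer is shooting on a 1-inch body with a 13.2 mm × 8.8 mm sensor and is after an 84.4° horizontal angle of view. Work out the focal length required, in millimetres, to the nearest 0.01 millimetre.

7.28 mm

From α = 2·arctan(w/2f) we get f = w / (2·tan(α/2)).
With w = 13.2 mm and α/2 = 42.2°, tan(α/2) ≈ 0.90674, so f ≈ 13.2 / 1.81349 ≈ 7.2788 mm.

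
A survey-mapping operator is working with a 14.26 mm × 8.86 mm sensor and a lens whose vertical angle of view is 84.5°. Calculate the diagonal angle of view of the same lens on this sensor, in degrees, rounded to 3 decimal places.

From the vertical AOV: f = 8.86 / (2·tan(42.25°)) = 8.86 / 1.81667 ≈ 4.8770 mm.
Sensor diagonal = √(14.26² + 8.86²) = √281.8472 ≈ 16.7883 mm.
Diagonal AOV = 2·arctan(16.7883 / (2 × 4.8770)) = 2·arctan(1.72115) ≈ 119.6863°.

119.686°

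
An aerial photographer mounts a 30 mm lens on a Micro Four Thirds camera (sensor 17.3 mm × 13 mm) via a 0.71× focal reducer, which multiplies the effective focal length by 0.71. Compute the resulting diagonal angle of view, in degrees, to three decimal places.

Effective focal length f = 30 × 0.71 = 21.3 mm.
Sensor diagonal = √(17.3² + 13²) = √468.2900 ≈ 21.6400 mm.
α = 2·arctan(21.640 / (2 × 21.3)) = 2·arctan(0.50798) ≈ 53.8594°.

53.859°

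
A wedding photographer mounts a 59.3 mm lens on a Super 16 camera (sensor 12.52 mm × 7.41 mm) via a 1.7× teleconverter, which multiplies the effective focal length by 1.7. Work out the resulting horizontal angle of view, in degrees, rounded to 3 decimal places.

7.107°

Effective focal length f = 59.3 × 1.7 = 100.81 mm.
α = 2·arctan(12.52 / (2 × 100.81)) = 2·arctan(0.06210) ≈ 7.1067°.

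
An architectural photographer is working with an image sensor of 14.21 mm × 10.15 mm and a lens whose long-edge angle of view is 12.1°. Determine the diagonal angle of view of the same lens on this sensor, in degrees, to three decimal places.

From the long-edge AOV: f = 14.21 / (2·tan(6.05°)) = 14.21 / 0.21197 ≈ 67.0368 mm.
Sensor diagonal = √(14.21² + 10.15²) = √304.9466 ≈ 17.4627 mm.
Diagonal AOV = 2·arctan(17.4627 / (2 × 67.0368)) = 2·arctan(0.13025) ≈ 14.8417°.

14.842°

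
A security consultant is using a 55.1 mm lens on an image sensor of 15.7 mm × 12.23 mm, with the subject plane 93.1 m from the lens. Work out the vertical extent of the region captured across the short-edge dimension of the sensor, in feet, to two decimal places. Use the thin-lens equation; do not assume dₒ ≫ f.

67.76 ft

dₒ: 93.1 m = 93100 mm.
Similar triangles through the lens centre give W/dₒ = h/dᵢ; with 1/f = 1/dₒ + 1/dᵢ this gives W = h·(dₒ − f)/f.
W = 12.23 mm × (93100 − 55.1) / 55.1 = 12.23 × 1688.6552 ≈ 20652.253 mm = 20652.253/304.8 ft = 67.7567 ft.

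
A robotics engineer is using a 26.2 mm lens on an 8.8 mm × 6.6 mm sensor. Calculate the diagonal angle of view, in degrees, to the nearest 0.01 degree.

23.71°

Sensor diagonal = √(8.8² + 6.6²) = √121.0000 ≈ 11.0000 mm.
Angle of view α = 2·arctan(d/2f) with d = 11.0000 mm and f = 26.2 mm.
d/2f = 0.20992; arctan(0.20992) ≈ 11.8556°, so α ≈ 23.7112°.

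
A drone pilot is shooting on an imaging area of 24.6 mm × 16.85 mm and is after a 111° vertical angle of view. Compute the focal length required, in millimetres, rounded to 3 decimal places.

From α = 2·arctan(h/2f) we get f = h / (2·tan(α/2)).
With h = 16.85 mm and α/2 = 55.5°, tan(α/2) ≈ 1.45501, so f ≈ 16.85 / 2.91002 ≈ 5.7903 mm.

5.790 mm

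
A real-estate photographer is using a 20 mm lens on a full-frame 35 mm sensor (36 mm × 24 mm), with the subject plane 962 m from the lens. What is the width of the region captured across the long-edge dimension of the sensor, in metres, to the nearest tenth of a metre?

1731.6 m

dₒ: 962 m = 962000 mm.
Similar triangles through the lens centre give W/dₒ = w/dᵢ; with 1/f = 1/dₒ + 1/dᵢ this gives W = w·(dₒ − f)/f.
W = 36 mm × (962000 − 20) / 20 = 36 × 48099.0000 ≈ 1731564.000 mm = 1731.56 m.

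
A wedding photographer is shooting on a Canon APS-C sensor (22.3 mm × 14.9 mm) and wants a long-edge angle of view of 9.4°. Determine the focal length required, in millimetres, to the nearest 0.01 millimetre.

From α = 2·arctan(w/2f) we get f = w / (2·tan(α/2)).
With w = 22.3 mm and α/2 = 4.7°, tan(α/2) ≈ 0.08221, so f ≈ 22.3 / 0.16443 ≈ 135.6201 mm.

135.62 mm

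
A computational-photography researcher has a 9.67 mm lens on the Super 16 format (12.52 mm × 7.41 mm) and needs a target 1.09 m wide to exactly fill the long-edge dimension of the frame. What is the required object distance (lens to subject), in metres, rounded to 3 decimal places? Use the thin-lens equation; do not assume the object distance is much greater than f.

0.852 m

W: 1.09 m = 1090 mm.
Magnification m = w/W = dᵢ/dₒ; combined with 1/f = 1/dₒ + 1/dᵢ this gives dₒ = f·(1 + W/w).
dₒ = 9.67 mm × (1 + 1090/12.52) = 9.67 × 88.0607 ≈ 851.547 mm = 0.851547 m.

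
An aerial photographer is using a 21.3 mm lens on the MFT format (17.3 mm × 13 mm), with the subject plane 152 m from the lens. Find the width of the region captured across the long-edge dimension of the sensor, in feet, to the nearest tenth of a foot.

405.0 ft

dₒ: 152 m = 152000 mm.
Similar triangles through the lens centre give W/dₒ = w/dᵢ; with 1/f = 1/dₒ + 1/dᵢ this gives W = w·(dₒ − f)/f.
W = 17.3 mm × (152000 − 21.3) / 21.3 = 17.3 × 7135.1502 ≈ 123438.099 mm = 123438.099/304.8 ft = 404.981 ft.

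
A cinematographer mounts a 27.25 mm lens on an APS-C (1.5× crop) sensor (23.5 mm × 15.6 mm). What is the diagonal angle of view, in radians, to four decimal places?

0.9552 rad

Sensor diagonal = √(23.5² + 15.6²) = √795.6100 ≈ 28.2066 mm.
Angle of view α = 2·arctan(d/2f) with d = 28.2066 mm and f = 27.25 mm.
d/2f = 0.51755; arctan(0.51755) ≈ 0.4776 rad, so α ≈ 0.9552 rad.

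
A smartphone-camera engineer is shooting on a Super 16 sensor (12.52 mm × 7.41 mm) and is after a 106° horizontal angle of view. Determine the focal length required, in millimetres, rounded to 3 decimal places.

4.717 mm

From α = 2·arctan(w/2f) we get f = w / (2·tan(α/2)).
With w = 12.52 mm and α/2 = 53°, tan(α/2) ≈ 1.32704, so f ≈ 12.52 / 2.65409 ≈ 4.7172 mm.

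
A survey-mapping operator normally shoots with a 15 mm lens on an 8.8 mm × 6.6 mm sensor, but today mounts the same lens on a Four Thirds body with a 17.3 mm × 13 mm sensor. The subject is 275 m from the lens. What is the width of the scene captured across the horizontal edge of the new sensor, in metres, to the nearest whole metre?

317 m

The focal length stays 15 mm; the relevant sensor dimension is now w = 17.3 mm. Object distance dₒ = 275 m = 275000 mm.
Thin-lens field width W = w·(dₒ − f)/f = 17.3 × (275000 − 15)/15 ≈ 317149.367 mm = 317.149 m.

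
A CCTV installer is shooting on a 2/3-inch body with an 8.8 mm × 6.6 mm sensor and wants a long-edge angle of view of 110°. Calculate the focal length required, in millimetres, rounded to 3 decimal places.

From α = 2·arctan(w/2f) we get f = w / (2·tan(α/2)).
With w = 8.8 mm and α/2 = 55°, tan(α/2) ≈ 1.42815, so f ≈ 8.8 / 2.85630 ≈ 3.0809 mm.

3.081 mm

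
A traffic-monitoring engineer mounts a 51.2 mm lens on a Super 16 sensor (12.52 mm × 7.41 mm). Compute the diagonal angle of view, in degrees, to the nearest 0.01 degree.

Sensor diagonal = √(12.52² + 7.41²) = √211.6585 ≈ 14.5485 mm.
Angle of view α = 2·arctan(d/2f) with d = 14.5485 mm and f = 51.2 mm.
d/2f = 0.14208; arctan(0.14208) ≈ 8.0862°, so α ≈ 16.1724°.

16.17°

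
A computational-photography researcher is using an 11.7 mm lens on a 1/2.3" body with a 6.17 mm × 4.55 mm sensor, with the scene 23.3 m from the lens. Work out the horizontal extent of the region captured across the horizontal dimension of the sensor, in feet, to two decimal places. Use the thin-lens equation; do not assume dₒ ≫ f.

40.29 ft

dₒ: 23.3 m = 23300 mm.
Similar triangles through the lens centre give W/dₒ = w/dᵢ; with 1/f = 1/dₒ + 1/dᵢ this gives W = w·(dₒ − f)/f.
W = 6.17 mm × (23300 − 11.7) / 11.7 = 6.17 × 1990.4530 ≈ 12281.095 mm = 12281.095/304.8 ft = 40.2923 ft.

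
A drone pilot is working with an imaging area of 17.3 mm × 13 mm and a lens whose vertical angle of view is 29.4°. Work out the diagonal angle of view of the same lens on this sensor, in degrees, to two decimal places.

From the vertical AOV: f = 13 / (2·tan(14.7°)) = 13 / 0.52469 ≈ 24.7765 mm.
Sensor diagonal = √(17.3² + 13²) = √468.2900 ≈ 21.6400 mm.
Diagonal AOV = 2·arctan(21.6400 / (2 × 24.7765)) = 2·arctan(0.43670) ≈ 47.1822°.

47.18°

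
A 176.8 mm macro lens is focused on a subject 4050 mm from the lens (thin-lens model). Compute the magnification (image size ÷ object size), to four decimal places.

0.0456×

Thin lens: 1/f = 1/dₒ + 1/dᵢ → 1/dᵢ = 1/176.8 − 1/4050 = 0.0054092 mm⁻¹, so dᵢ ≈ 184.8704 mm.
Magnification m = dᵢ/dₒ = 184.8704/4050 ≈ 0.04565.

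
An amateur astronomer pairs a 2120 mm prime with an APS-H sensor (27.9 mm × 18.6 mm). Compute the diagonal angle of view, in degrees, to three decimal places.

0.906°

Sensor diagonal = √(27.9² + 18.6²) = √1124.3700 ≈ 33.5316 mm.
Angle of view α = 2·arctan(d/2f) with d = 33.5316 mm and f = 2120 mm.
d/2f = 0.00791; arctan(0.00791) ≈ 0.4531°, so α ≈ 0.9062°.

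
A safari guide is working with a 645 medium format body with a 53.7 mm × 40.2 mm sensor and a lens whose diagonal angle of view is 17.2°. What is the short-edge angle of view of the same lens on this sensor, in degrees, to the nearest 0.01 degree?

Sensor diagonal = √(53.7² + 40.2²) = √4499.7300 ≈ 67.0800 mm.
From the diagonal AOV: f = 67.0800 / (2·tan(8.6°)) = 67.0800 / 0.30247 ≈ 221.7730 mm.
Short-edge AOV = 2·arctan(40.2 / (2 × 221.7730)) = 2·arctan(0.09063) ≈ 10.3575°.

10.36°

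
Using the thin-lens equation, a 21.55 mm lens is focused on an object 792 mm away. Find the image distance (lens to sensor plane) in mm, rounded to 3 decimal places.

1/dᵢ = 1/f − 1/dₒ = 1/21.55 − 1/792 = 0.0451411 mm⁻¹.
dᵢ = 1/0.0451411 ≈ 22.1528 mm.

22.153 mm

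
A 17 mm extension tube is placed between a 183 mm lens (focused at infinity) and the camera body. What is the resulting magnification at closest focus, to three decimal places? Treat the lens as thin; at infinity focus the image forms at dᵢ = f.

0.093×

The tube moves the image plane from f to f + e, so dᵢ = 183 + 17 = 200 mm. Focus is achieved when 1/f = 1/dₒ + 1/dᵢ, giving dₒ = 1/(1/f − 1/(f+e)).
Magnification m = dᵢ/dₒ = (f+e)·(1/f − 1/(f+e)) = e/f = 17/183 ≈ 0.0929.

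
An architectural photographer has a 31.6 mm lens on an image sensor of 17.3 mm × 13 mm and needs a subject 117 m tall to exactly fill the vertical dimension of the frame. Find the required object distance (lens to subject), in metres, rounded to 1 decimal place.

W: 117 m = 117000 mm.
Magnification m = h/W = dᵢ/dₒ; combined with 1/f = 1/dₒ + 1/dᵢ this gives dₒ = f·(1 + W/h).
dₒ = 31.6 mm × (1 + 117000/13) = 31.6 × 9001.0000 ≈ 284431.600 mm = 284.432 m.

284.4 m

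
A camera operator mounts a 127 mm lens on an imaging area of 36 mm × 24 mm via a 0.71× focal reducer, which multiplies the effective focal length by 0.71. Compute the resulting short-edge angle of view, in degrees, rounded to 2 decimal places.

Effective focal length f = 127 × 0.71 = 90.17 mm.
α = 2·arctan(24 / (2 × 90.17)) = 2·arctan(0.13308) ≈ 15.1610°.

15.16°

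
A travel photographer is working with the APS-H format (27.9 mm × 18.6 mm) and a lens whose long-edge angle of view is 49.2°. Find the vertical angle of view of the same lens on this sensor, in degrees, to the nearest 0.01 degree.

From the long-edge AOV: f = 27.9 / (2·tan(24.6°)) = 27.9 / 0.91567 ≈ 30.4694 mm.
Vertical AOV = 2·arctan(18.6 / (2 × 30.4694)) = 2·arctan(0.30522) ≈ 33.9469°.

33.95°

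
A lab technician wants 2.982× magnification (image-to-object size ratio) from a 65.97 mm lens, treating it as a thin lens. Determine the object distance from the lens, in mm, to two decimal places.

88.09 mm

With m = dᵢ/dₒ and 1/f = 1/dₒ + 1/dᵢ, substituting dᵢ = m·dₒ gives 1/f = (1 + 1/m)/dₒ, hence dₒ = f·(1 + 1/m).
dₒ = 65.97 × (1 + 1/2.982) = 65.97 × 1.33535 ≈ 88.093 mm.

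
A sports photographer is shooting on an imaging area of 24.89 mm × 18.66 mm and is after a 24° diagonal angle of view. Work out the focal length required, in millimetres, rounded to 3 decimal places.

73.176 mm

Sensor diagonal = √(24.89² + 18.66²) = √967.7077 ≈ 31.1080 mm.
From α = 2·arctan(d/2f) we get f = d / (2·tan(α/2)).
With d = 31.1080 mm and α/2 = 12°, tan(α/2) ≈ 0.21256, so f ≈ 31.1080 / 0.42511 ≈ 73.1758 mm.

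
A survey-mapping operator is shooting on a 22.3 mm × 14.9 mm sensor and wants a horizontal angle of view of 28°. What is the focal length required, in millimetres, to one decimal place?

44.7 mm

From α = 2·arctan(w/2f) we get f = w / (2·tan(α/2)).
With w = 22.3 mm and α/2 = 14°, tan(α/2) ≈ 0.24933, so f ≈ 22.3 / 0.49866 ≈ 44.7202 mm.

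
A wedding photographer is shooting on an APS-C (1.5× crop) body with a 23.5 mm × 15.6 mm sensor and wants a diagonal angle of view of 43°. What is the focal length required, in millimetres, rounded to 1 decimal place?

35.8 mm

Sensor diagonal = √(23.5² + 15.6²) = √795.6100 ≈ 28.2066 mm.
From α = 2·arctan(d/2f) we get f = d / (2·tan(α/2)).
With d = 28.2066 mm and α/2 = 21.5°, tan(α/2) ≈ 0.39391, so f ≈ 28.2066 / 0.78782 ≈ 35.8033 mm.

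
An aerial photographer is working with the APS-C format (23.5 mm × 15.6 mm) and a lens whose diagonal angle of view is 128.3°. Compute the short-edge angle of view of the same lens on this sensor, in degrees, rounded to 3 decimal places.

Sensor diagonal = √(23.5² + 15.6²) = √795.6100 ≈ 28.2066 mm.
From the diagonal AOV: f = 28.2066 / (2·tan(64.15°)) = 28.2066 / 4.12800 ≈ 6.8330 mm.
Short-edge AOV = 2·arctan(15.6 / (2 × 6.8330)) = 2·arctan(1.14152) ≈ 97.5618°.

97.562°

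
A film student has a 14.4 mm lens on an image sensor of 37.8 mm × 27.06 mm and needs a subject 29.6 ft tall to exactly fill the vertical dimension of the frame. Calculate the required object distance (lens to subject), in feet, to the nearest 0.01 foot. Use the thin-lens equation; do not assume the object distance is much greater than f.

W: 29.6 ft × 304.8 mm/ft = 9022.08 mm.
Magnification m = h/W = dᵢ/dₒ; combined with 1/f = 1/dₒ + 1/dᵢ this gives dₒ = f·(1 + W/h).
dₒ = 14.4 mm × (1 + 9022.08/27.06) = 14.4 × 334.4102 ≈ 4815.507 mm = 4815.507/304.8 ft = 15.7989 ft.

15.80 ft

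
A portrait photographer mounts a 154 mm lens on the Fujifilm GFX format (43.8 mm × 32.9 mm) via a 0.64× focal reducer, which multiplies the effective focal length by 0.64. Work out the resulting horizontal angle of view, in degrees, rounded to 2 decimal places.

25.06°

Effective focal length f = 154 × 0.64 = 98.56 mm.
α = 2·arctan(43.8 / (2 × 98.56)) = 2·arctan(0.22220) ≈ 25.0552°.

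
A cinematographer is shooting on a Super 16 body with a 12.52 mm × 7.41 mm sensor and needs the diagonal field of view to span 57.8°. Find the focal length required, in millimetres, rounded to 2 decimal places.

13.18 mm

Sensor diagonal = √(12.52² + 7.41²) = √211.6585 ≈ 14.5485 mm.
From α = 2·arctan(d/2f) we get f = d / (2·tan(α/2)).
With d = 14.5485 mm and α/2 = 28.9°, tan(α/2) ≈ 0.55203, so f ≈ 14.5485 / 1.10406 ≈ 13.1773 mm.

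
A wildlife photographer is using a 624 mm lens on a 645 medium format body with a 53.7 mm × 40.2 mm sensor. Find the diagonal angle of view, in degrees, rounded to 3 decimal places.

Sensor diagonal = √(53.7² + 40.2²) = √4499.7300 ≈ 67.0800 mm.
Angle of view α = 2·arctan(d/2f) with d = 67.0800 mm and f = 624 mm.
d/2f = 0.05375; arctan(0.05375) ≈ 3.0767°, so α ≈ 6.1534°.

6.153°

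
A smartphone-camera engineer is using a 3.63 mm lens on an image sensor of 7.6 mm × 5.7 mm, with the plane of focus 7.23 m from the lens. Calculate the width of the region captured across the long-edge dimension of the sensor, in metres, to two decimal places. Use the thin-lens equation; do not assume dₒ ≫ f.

dₒ: 7.23 m = 7230 mm.
Similar triangles through the lens centre give W/dₒ = w/dᵢ; with 1/f = 1/dₒ + 1/dᵢ this gives W = w·(dₒ − f)/f.
W = 7.6 mm × (7230 − 3.63) / 3.63 = 7.6 × 1990.7355 ≈ 15129.590 mm = 15.1296 m.

15.13 m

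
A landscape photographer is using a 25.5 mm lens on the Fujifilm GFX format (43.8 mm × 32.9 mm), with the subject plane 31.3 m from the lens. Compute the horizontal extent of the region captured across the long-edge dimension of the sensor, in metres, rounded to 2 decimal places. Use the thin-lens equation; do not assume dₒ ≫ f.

53.72 m

dₒ: 31.3 m = 31300 mm.
Similar triangles through the lens centre give W/dₒ = w/dᵢ; with 1/f = 1/dₒ + 1/dᵢ this gives W = w·(dₒ − f)/f.
W = 43.8 mm × (31300 − 25.5) / 25.5 = 43.8 × 1226.4510 ≈ 53718.553 mm = 53.7186 m.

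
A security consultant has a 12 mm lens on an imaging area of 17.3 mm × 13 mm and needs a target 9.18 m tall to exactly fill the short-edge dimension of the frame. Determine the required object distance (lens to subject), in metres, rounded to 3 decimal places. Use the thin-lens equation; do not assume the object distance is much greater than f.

8.486 m

W: 9.18 m = 9180 mm.
Magnification m = h/W = dᵢ/dₒ; combined with 1/f = 1/dₒ + 1/dᵢ this gives dₒ = f·(1 + W/h).
dₒ = 12 mm × (1 + 9180/13) = 12 × 707.1538 ≈ 8485.846 mm = 8.48585 m.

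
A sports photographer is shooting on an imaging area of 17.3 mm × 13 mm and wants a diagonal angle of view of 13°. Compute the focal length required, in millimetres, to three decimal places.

Sensor diagonal = √(17.3² + 13²) = √468.2900 ≈ 21.6400 mm.
From α = 2·arctan(d/2f) we get f = d / (2·tan(α/2)).
With d = 21.6400 mm and α/2 = 6.5°, tan(α/2) ≈ 0.11394, so f ≈ 21.6400 / 0.22787 ≈ 94.9660 mm.

94.966 mm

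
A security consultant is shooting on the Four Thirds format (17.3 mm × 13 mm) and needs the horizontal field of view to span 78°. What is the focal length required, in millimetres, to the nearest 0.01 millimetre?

10.68 mm

From α = 2·arctan(w/2f) we get f = w / (2·tan(α/2)).
With w = 17.3 mm and α/2 = 39°, tan(α/2) ≈ 0.80978, so f ≈ 17.3 / 1.61957 ≈ 10.6819 mm.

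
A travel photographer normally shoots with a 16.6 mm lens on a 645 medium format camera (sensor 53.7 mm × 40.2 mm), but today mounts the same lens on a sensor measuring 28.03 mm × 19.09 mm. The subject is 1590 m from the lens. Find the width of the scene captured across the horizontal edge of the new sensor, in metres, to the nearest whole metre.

The focal length stays 16.6 mm; the relevant sensor dimension is now w = 28.03 mm. Object distance dₒ = 1590 m = 1.59e+06 mm.
Thin-lens field width W = w·(dₒ − f)/f = 28.03 × (1.59e+06 − 16.6)/16.6 ≈ 2684773.175 mm = 2684.77 m.

2685 m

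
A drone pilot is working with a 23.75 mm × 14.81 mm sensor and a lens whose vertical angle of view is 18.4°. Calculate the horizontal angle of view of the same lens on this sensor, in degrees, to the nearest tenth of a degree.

29.1°

From the vertical AOV: f = 14.81 / (2·tan(9.2°)) = 14.81 / 0.32393 ≈ 45.7199 mm.
Horizontal AOV = 2·arctan(23.75 / (2 × 45.7199)) = 2·arctan(0.25973) ≈ 29.1199°.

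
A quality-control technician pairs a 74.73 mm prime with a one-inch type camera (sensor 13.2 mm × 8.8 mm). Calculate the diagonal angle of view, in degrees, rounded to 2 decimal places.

12.12°

Sensor diagonal = √(13.2² + 8.8²) = √251.6800 ≈ 15.8644 mm.
Angle of view α = 2·arctan(d/2f) with d = 15.8644 mm and f = 74.73 mm.
d/2f = 0.10614; arctan(0.10614) ≈ 6.0590°, so α ≈ 12.1179°.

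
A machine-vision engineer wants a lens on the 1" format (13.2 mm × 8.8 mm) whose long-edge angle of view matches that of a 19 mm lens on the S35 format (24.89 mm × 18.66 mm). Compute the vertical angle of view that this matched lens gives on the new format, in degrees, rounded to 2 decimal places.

47.18°

Equal long-edge AOV ⇒ f₂ = f₁ · 13.2/24.89 = 19 × 0.53033 ≈ 10.0763 mm.
Vertical AOV on the new format = 2·arctan(8.8 / (2 × 10.0763)) = 2·arctan(0.43667) ≈ 47.1786°.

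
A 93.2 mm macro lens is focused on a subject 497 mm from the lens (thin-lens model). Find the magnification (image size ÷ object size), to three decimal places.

0.231×

Thin lens: 1/f = 1/dₒ + 1/dᵢ → 1/dᵢ = 1/93.2 − 1/497 = 0.0087175 mm⁻¹, so dᵢ ≈ 114.7112 mm.
Magnification m = dᵢ/dₒ = 114.7112/497 ≈ 0.23081.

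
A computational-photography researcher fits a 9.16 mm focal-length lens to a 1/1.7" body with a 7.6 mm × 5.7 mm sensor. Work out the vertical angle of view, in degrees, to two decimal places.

Angle of view α = 2·arctan(h/2f) with h = 5.7 mm and f = 9.16 mm.
h/2f = 0.31114; arctan(0.31114) ≈ 17.2828°, so α ≈ 34.5655°.

34.57°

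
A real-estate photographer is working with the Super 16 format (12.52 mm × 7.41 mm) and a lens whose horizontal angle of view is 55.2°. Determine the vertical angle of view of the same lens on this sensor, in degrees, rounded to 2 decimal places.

34.39°

From the horizontal AOV: f = 12.52 / (2·tan(27.6°)) = 12.52 / 1.04557 ≈ 11.9743 mm.
Vertical AOV = 2·arctan(7.41 / (2 × 11.9743)) = 2·arctan(0.30941) ≈ 34.3855°.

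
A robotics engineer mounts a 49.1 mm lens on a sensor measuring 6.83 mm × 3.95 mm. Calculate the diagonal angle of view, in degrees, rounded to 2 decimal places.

Sensor diagonal = √(6.83² + 3.95²) = √62.2514 ≈ 7.8900 mm.
Angle of view α = 2·arctan(d/2f) with d = 7.8900 mm and f = 49.1 mm.
d/2f = 0.08035; arctan(0.08035) ≈ 4.5936°, so α ≈ 9.1872°.

9.19°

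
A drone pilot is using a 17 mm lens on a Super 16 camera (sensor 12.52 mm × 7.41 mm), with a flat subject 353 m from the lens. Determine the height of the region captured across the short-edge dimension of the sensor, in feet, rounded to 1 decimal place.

dₒ: 353 m = 353000 mm.
Similar triangles through the lens centre give W/dₒ = h/dᵢ; with 1/f = 1/dₒ + 1/dᵢ this gives W = h·(dₒ − f)/f.
W = 7.41 mm × (353000 − 17) / 17 = 7.41 × 20763.7059 ≈ 153859.061 mm = 153859.061/304.8 ft = 504.787 ft.

504.8 ft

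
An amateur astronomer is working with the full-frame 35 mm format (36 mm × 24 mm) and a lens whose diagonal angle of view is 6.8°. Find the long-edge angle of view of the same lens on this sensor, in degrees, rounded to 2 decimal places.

Sensor diagonal = √(36² + 24²) = √1872.0000 ≈ 43.2666 mm.
From the diagonal AOV: f = 43.2666 / (2·tan(3.4°)) = 43.2666 / 0.11882 ≈ 364.1300 mm.
Long-edge AOV = 2·arctan(36 / (2 × 364.1300)) = 2·arctan(0.04943) ≈ 5.6600°.

5.66°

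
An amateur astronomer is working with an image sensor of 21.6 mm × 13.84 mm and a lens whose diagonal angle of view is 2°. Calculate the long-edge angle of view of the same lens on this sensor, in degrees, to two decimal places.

Sensor diagonal = √(21.6² + 13.84²) = √658.1056 ≈ 25.6536 mm.
From the diagonal AOV: f = 25.6536 / (2·tan(1°)) = 25.6536 / 0.03491 ≈ 734.8460 mm.
Long-edge AOV = 2·arctan(21.6 / (2 × 734.8460)) = 2·arctan(0.01470) ≈ 1.6840°.

1.68°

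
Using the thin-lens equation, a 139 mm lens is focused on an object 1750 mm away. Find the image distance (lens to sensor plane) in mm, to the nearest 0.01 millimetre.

150.99 mm

1/dᵢ = 1/f − 1/dₒ = 1/139 − 1/1750 = 0.0066228 mm⁻¹.
dᵢ = 1/0.0066228 ≈ 150.9932 mm.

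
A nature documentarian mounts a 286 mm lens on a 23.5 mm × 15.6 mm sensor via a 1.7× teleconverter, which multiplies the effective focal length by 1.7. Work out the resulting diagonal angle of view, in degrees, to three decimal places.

Effective focal length f = 286 × 1.7 = 486.2 mm.
Sensor diagonal = √(23.5² + 15.6²) = √795.6100 ≈ 28.2066 mm.
α = 2·arctan(28.207 / (2 × 486.2)) = 2·arctan(0.02901) ≈ 3.3230°.

3.323°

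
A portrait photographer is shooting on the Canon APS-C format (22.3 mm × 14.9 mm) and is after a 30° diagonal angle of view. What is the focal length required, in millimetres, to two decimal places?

Sensor diagonal = √(22.3² + 14.9²) = √719.3000 ≈ 26.8198 mm.
From α = 2·arctan(d/2f) we get f = d / (2·tan(α/2)).
With d = 26.8198 mm and α/2 = 15°, tan(α/2) ≈ 0.26795, so f ≈ 26.8198 / 0.53590 ≈ 50.0464 mm.

50.05 mm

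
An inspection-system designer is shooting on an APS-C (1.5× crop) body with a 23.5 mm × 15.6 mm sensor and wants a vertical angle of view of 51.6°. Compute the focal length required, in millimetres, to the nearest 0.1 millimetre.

16.1 mm

From α = 2·arctan(h/2f) we get f = h / (2·tan(α/2)).
With h = 15.6 mm and α/2 = 25.8°, tan(α/2) ≈ 0.48342, so f ≈ 15.6 / 0.96684 ≈ 16.1351 mm.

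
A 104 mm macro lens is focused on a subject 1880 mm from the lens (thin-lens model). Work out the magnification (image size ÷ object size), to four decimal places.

Thin lens: 1/f = 1/dₒ + 1/dᵢ → 1/dᵢ = 1/104 − 1/1880 = 0.0090835 mm⁻¹, so dᵢ ≈ 110.0901 mm.
Magnification m = dᵢ/dₒ = 110.0901/1880 ≈ 0.05856.

0.0586×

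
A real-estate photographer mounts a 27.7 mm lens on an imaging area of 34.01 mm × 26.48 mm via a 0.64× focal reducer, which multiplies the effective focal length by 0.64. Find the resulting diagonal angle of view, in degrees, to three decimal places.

101.119°

Effective focal length f = 27.7 × 0.64 = 17.728 mm.
Sensor diagonal = √(34.01² + 26.48²) = √1857.8705 ≈ 43.1030 mm.
α = 2·arctan(43.103 / (2 × 17.728)) = 2·arctan(1.21568) ≈ 101.1194°.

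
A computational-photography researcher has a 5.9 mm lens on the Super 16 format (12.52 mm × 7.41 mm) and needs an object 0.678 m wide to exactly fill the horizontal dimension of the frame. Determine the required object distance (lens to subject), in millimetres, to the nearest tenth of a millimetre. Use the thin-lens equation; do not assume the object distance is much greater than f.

W: 0.678 m = 678 mm.
Magnification m = w/W = dᵢ/dₒ; combined with 1/f = 1/dₒ + 1/dᵢ this gives dₒ = f·(1 + W/w).
dₒ = 5.9 mm × (1 + 678/12.52) = 5.9 × 55.1534 ≈ 325.405 mm.

325.4 mm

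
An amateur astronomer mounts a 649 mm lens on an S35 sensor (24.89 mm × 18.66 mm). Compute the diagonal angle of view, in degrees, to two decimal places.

Sensor diagonal = √(24.89² + 18.66²) = √967.7077 ≈ 31.1080 mm.
Angle of view α = 2·arctan(d/2f) with d = 31.1080 mm and f = 649 mm.
d/2f = 0.02397; arctan(0.02397) ≈ 1.3729°, so α ≈ 2.7458°.

2.75°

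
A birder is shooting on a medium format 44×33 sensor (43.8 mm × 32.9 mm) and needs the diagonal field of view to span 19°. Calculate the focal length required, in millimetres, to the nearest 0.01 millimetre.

163.68 mm

Sensor diagonal = √(43.8² + 32.9²) = √3000.8500 ≈ 54.7800 mm.
From α = 2·arctan(d/2f) we get f = d / (2·tan(α/2)).
With d = 54.7800 mm and α/2 = 9.5°, tan(α/2) ≈ 0.16734, so f ≈ 54.7800 / 0.33469 ≈ 163.6762 mm.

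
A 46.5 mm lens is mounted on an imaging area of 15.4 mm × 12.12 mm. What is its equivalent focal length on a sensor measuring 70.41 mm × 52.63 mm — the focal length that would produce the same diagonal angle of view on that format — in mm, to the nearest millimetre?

209 mm

Sensor diagonal = √(15.4² + 12.12²) = √384.0544 ≈ 19.5973 mm.
Sensor diagonal = √(70.41² + 52.63²) = √7727.4850 ≈ 87.9061 mm.
Equal angle of view means equal diagonal/f ratio, so f₂ = f₁ · (diagonal₂/diagonal₁) = 46.5 × 87.9061/19.5973.
f₂ = 46.5 × 4.48562 ≈ 208.581 mm.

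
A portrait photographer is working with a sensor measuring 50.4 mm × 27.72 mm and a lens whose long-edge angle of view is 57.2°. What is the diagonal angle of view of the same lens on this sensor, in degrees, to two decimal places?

From the long-edge AOV: f = 50.4 / (2·tan(28.6°)) = 50.4 / 1.09044 ≈ 46.2201 mm.
Sensor diagonal = √(50.4² + 27.72²) = √3308.5584 ≈ 57.5201 mm.
Diagonal AOV = 2·arctan(57.5201 / (2 × 46.2201)) = 2·arctan(0.62224) ≈ 63.7832°.

63.78°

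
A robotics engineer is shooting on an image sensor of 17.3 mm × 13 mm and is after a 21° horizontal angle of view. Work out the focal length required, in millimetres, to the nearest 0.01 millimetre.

From α = 2·arctan(w/2f) we get f = w / (2·tan(α/2)).
With w = 17.3 mm and α/2 = 10.5°, tan(α/2) ≈ 0.18534, so f ≈ 17.3 / 0.37068 ≈ 46.6712 mm.

46.67 mm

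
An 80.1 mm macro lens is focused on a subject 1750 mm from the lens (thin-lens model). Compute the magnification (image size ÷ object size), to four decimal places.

Thin lens: 1/f = 1/dₒ + 1/dᵢ → 1/dᵢ = 1/80.1 − 1/1750 = 0.0119130 mm⁻¹, so dᵢ ≈ 83.9422 mm.
Magnification m = dᵢ/dₒ = 83.9422/1750 ≈ 0.04797.

0.0480×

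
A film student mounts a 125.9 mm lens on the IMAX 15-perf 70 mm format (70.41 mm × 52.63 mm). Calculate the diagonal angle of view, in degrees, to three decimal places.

Sensor diagonal = √(70.41² + 52.63²) = √7727.4850 ≈ 87.9061 mm.
Angle of view α = 2·arctan(d/2f) with d = 87.9061 mm and f = 125.9 mm.
d/2f = 0.34911; arctan(0.34911) ≈ 19.2446°, so α ≈ 38.4893°.

38.489°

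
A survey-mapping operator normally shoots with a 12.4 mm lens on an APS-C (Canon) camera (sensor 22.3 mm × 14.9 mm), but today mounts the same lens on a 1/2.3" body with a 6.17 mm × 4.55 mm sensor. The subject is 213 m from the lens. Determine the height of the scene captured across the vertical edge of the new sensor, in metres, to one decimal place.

78.2 m

The focal length stays 12.4 mm; the relevant sensor dimension is now h = 4.55 mm. Object distance dₒ = 213 m = 213000 mm.
Thin-lens field height W = h·(dₒ − f)/f = 4.55 × (213000 − 12.4)/12.4 ≈ 78152.708 mm = 78.1527 m.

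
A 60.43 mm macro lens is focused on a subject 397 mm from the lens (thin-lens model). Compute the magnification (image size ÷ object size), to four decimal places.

0.1795×

Thin lens: 1/f = 1/dₒ + 1/dᵢ → 1/dᵢ = 1/60.43 − 1/397 = 0.0140292 mm⁻¹, so dᵢ ≈ 71.2800 mm.
Magnification m = dᵢ/dₒ = 71.2800/397 ≈ 0.17955.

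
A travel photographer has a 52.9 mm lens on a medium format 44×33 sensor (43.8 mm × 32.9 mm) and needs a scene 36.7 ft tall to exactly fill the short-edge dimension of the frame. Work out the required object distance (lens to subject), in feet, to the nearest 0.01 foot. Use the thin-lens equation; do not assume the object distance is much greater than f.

W: 36.7 ft × 304.8 mm/ft = 11186.16 mm.
Magnification m = h/W = dᵢ/dₒ; combined with 1/f = 1/dₒ + 1/dᵢ this gives dₒ = f·(1 + W/h).
dₒ = 52.9 mm × (1 + 11186.2/32.9) = 52.9 × 341.0049 ≈ 18039.157 mm = 18039.157/304.8 ft = 59.1836 ft.

59.18 ft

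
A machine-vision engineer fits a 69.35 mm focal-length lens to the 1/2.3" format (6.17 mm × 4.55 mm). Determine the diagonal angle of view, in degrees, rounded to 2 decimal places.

6.33°

Sensor diagonal = √(6.17² + 4.55²) = √58.7714 ≈ 7.6663 mm.
Angle of view α = 2·arctan(d/2f) with d = 7.6663 mm and f = 69.35 mm.
d/2f = 0.05527; arctan(0.05527) ≈ 3.1636°, so α ≈ 6.3273°.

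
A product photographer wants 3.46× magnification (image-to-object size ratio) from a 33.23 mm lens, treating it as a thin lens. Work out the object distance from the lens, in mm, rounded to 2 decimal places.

With m = dᵢ/dₒ and 1/f = 1/dₒ + 1/dᵢ, substituting dᵢ = m·dₒ gives 1/f = (1 + 1/m)/dₒ, hence dₒ = f·(1 + 1/m).
dₒ = 33.23 × (1 + 1/3.46) = 33.23 × 1.28902 ≈ 42.834 mm.

42.83 mm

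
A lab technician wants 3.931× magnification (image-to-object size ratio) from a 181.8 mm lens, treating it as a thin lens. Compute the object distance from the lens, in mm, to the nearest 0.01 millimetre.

With m = dᵢ/dₒ and 1/f = 1/dₒ + 1/dᵢ, substituting dᵢ = m·dₒ gives 1/f = (1 + 1/m)/dₒ, hence dₒ = f·(1 + 1/m).
dₒ = 181.8 × (1 + 1/3.931) = 181.8 × 1.25439 ≈ 228.048 mm.

228.05 mm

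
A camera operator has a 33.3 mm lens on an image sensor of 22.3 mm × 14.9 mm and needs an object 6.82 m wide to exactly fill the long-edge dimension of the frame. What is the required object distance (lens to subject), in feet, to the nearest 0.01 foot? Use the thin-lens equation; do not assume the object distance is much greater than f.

W: 6.82 m = 6820 mm.
Magnification m = w/W = dᵢ/dₒ; combined with 1/f = 1/dₒ + 1/dᵢ this gives dₒ = f·(1 + W/w).
dₒ = 33.3 mm × (1 + 6820/22.3) = 33.3 × 306.8296 ≈ 10217.426 mm = 10217.426/304.8 ft = 33.5217 ft.

33.52 ft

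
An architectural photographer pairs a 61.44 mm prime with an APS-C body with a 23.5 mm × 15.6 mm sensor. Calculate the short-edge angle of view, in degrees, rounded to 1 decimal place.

Angle of view α = 2·arctan(h/2f) with h = 15.6 mm and f = 61.44 mm.
h/2f = 0.12695; arctan(0.12695) ≈ 7.2352°, so α ≈ 14.4703°.

14.5°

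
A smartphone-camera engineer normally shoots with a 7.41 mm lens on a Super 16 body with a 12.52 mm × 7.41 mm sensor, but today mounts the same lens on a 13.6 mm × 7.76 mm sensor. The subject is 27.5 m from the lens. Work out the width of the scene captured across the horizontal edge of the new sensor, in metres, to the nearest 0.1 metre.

The focal length stays 7.41 mm; the relevant sensor dimension is now w = 13.6 mm. Object distance dₒ = 27.5 m = 27500 mm.
Thin-lens field width W = w·(dₒ − f)/f = 13.6 × (27500 − 7.41)/7.41 ≈ 50458.735 mm = 50.4587 m.

50.5 m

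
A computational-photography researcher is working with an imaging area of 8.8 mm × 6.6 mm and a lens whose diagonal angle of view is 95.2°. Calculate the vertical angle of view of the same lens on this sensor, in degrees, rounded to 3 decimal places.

66.617°

Sensor diagonal = √(8.8² + 6.6²) = √121.0000 ≈ 11.0000 mm.
From the diagonal AOV: f = 11.0000 / (2·tan(47.6°)) = 11.0000 / 2.19028 ≈ 5.0222 mm.
Vertical AOV = 2·arctan(6.6 / (2 × 5.0222)) = 2·arctan(0.65708) ≈ 66.6165°.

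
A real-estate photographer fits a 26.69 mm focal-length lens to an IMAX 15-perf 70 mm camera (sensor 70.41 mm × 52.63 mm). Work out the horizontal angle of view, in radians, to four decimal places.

1.8442 rad

Angle of view α = 2·arctan(w/2f) with w = 70.41 mm and f = 26.69 mm.
w/2f = 1.31903; arctan(1.31903) ≈ 0.9221 rad, so α ≈ 1.8442 rad.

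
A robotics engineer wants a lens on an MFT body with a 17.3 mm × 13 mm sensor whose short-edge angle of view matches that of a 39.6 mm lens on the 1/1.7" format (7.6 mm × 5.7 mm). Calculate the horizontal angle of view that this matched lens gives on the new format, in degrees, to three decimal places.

Equal short-edge AOV ⇒ f₂ = f₁ · 13/5.7 = 39.6 × 2.28070 ≈ 90.3158 mm.
Horizontal AOV on the new format = 2·arctan(17.3 / (2 × 90.3158)) = 2·arctan(0.09578) ≈ 10.9416°.

10.942°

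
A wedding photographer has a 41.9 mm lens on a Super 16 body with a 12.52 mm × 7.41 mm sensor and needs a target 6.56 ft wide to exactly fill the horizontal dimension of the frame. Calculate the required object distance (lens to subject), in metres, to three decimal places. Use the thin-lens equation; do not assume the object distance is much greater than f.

6.733 m

W: 6.56 ft × 304.8 mm/ft = 1999.49 mm.
Magnification m = w/W = dᵢ/dₒ; combined with 1/f = 1/dₒ + 1/dᵢ this gives dₒ = f·(1 + W/w).
dₒ = 41.9 mm × (1 + 1999.49/12.52) = 41.9 × 160.7035 ≈ 6733.477 mm = 6.73348 m.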